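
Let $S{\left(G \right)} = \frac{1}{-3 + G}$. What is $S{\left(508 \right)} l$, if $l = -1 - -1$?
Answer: $0$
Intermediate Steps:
$l = 0$ ($l = -1 + 1 = 0$)
$S{\left(508 \right)} l = \frac{1}{-3 + 508} \cdot 0 = \frac{1}{505} \cdot 0 = 0$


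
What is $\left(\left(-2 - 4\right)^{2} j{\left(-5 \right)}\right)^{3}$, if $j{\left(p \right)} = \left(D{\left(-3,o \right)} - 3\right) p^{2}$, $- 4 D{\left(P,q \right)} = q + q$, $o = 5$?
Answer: $-121287375000$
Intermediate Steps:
$D{\left(P,q \right)} = - \frac{q}{2}$ ($D{\left(P,q \right)} = - \frac{q + q}{4} = - \frac{2 q}{4} = - \frac{q}{2}$)
$j{\left(p \right)} = - \frac{11 p^{2}}{2}$ ($j{\left(p \right)} = \left(\left(- \frac{1}{2}\right) 5 - 3\right) p^{2} = \left(- \frac{5}{2} - 3\right) p^{2} = - \frac{11 p^{2}}{2}$)
$\left(\left(-2 - 4\right)^{2} j{\left(-5 \right)}\right)^{3} = \left(\left(-2 - 4\right)^{2} \left(- \frac{11 \left(-5\right)^{2}}{2}\right)\right)^{3} = \left(\left(-6\right)^{2} \left(\left(- \frac{11}{2}\right) 25\right)\right)^{3} = \left(36 \left(- \frac{275}{2}\right)\right)^{3} = \left(-4950\right)^{3} = -121287375000$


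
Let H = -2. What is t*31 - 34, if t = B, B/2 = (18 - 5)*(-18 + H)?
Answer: -16154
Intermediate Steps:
B = -520 (B = 2*((18 - 5)*(-18 - 2)) = 2*(13*(-20)) = 2*(-260) = -520)
t = -520
t*31 - 34 = -520*31 - 34 = -16120 - 34 = -16154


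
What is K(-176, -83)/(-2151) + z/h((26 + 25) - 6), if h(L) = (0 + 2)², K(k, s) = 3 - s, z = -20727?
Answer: -44584121/8604 ≈ -5181.8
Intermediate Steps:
h(L) = 4 (h(L) = 2² = 4)
K(-176, -83)/(-2151) + z/h((26 + 25) - 6) = (3 - 1*(-83))/(-2151) - 20727/4 = (3 + 83)*(-1/2151) - 20727*¼ = 86*(-1/2151) - 20727/4 = -86/2151 - 20727/4 = -44584121/8604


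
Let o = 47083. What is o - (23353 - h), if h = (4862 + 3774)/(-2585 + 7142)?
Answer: 108146246/4557 ≈ 23732.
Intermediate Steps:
h = 8636/4557 ≈ 1.8951
o - (23353 - h) = 47083 - (23353 - 1*8636/4557) = 47083 - (23353 - 8636/4557) = 47083 - 1*106410985/4557 = 47083 - 106410985/4557 = 108146246/4557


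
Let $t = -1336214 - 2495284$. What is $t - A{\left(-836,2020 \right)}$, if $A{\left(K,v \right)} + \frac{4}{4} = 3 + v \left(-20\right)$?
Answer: $-3791100$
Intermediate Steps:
$A{\left(K,v \right)} = 2 - 20 v$ ($A{\left(K,v \right)} = -1 + \left(3 + v \left(-20\right)\right) = -1 - \left(-3 + 20 v\right) = 2 - 20 v$)
$t = -3831498$ ($t = -1336214 - 2495284 = -3831498$)
$t - A{\left(-836,2020 \right)} = -3831498 - \left(2 - 40400\right) = -3831498 - -40398 = -3831498 + 40398 = -3791100$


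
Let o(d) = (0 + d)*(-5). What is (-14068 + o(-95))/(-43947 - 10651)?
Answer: 13593/54598 ≈ 0.24897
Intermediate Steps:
o(d) = -5*d (o(d) = d*(-5) = -5*d)
(-14068 + o(-95))/(-43947 - 10651) = (-14068 - 5*(-95))/(-43947 - 10651) = (-14068 + 475)/(-54598) = -13593*(-1/54598) = 13593/54598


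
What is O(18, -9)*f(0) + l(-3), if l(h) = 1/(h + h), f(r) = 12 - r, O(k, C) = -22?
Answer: -1585/6 ≈ -264.17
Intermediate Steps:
l(h) = 1/(2*h)
O(18, -9)*f(0) + l(-3) = -22*(12 - 1*0) + (½)/(-3) = -22*(12 + 0) + (½)*(-⅓) = -22*12 - ⅙ = -264 - ⅙ = -1585/6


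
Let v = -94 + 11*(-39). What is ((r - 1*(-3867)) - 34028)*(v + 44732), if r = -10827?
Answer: -1812038492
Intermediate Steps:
v = -523 (v = -94 - 429 = -523)
((r - 1*(-3867)) - 34028)*(v + 44732) = ((-10827 - 1*(-3867)) - 34028)*(-523 + 44732) = ((-10827 + 3867) - 34028)*44209 = (-6960 - 34028)*44209 = -40988*44209 = -1812038492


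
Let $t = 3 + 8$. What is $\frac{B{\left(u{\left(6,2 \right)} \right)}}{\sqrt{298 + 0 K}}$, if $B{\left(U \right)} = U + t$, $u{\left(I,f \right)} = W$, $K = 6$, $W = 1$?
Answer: $\frac{6 \sqrt{298}}{149} \approx 0.69514$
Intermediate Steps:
$u{\left(I,f \right)} = 1$
$t = 11$
$B{\left(U \right)} = 11 + U$ ($B{\left(U \right)} = U + 11 = 11 + U$)
$\frac{B{\left(u{\left(6,2 \right)} \right)}}{\sqrt{298 + 0 K}} = \frac{11 + 1}{\sqrt{298 + 0 \cdot 6}} = \frac{12}{\sqrt{298 + 0}} = \frac{12}{\sqrt{298}} = 12 \frac{\sqrt{298}}{298} = \frac{6 \sqrt{298}}{149}$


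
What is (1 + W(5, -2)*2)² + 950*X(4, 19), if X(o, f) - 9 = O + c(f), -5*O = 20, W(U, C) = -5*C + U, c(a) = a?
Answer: 23761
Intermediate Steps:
W(U, C) = U - 5*C
O = -4 (O = -⅕*20 = -4)
X(o, f) = 5 + f (X(o, f) = 9 + (-4 + f) = 5 + f)
(1 + W(5, -2)*2)² + 950*X(4, 19) = (1 + (5 - 5*(-2))*2)² + 950*(5 + 19) = (1 + (5 + 10)*2)² + 950*24 = (1 + 15*2)² + 22800 = (1 + 30)² + 22800 = 31² + 22800 = 961 + 22800 = 23761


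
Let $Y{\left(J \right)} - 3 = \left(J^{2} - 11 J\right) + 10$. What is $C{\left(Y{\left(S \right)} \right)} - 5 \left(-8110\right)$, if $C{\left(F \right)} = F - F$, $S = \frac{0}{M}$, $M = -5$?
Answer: $40550$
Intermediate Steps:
$S = 0$ ($S = \frac{0}{-5} = 0 \left(- \frac{1}{5}\right) = 0$)
$Y{\left(J \right)} = 13 + J^{2} - 11 J$ ($Y{\left(J \right)} = 3 + \left(\left(J^{2} - 11 J\right) + 10\right) = 3 + \left(10 + J^{2} - 11 J\right) = 13 + J^{2} - 11 J$)
$C{\left(F \right)} = 0$
$C{\left(Y{\left(S \right)} \right)} - 5 \left(-8110\right) = 0 - 5 \left(-8110\right) = 0 - -40550 = 0 + 40550 = 40550$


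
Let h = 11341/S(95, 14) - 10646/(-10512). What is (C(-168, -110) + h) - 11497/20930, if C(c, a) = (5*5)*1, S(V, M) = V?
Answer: 151371413029/1045076760 ≈ 144.84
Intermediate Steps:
C(c, a) = 25 (C(c, a) = 25*1 = 25)
h = 60113981/499320 (h = 11341/95 - 10646/(-10512) = 11341*(1/95) - 10646*(-1/10512) = 11341/95 + 5323/5256 = 60113981/499320 ≈ 120.39)
(C(-168, -110) + h) - 11497/20930 = (25 + 60113981/499320) - 11497/20930 = 72596981/499320 - 11497*1/20930 = 72596981/499320 - 11497/20930 = 151371413029/1045076760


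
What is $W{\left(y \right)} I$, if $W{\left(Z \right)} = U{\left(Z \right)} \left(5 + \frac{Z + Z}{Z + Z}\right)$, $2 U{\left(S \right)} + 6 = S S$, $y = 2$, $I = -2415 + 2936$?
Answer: $-3126$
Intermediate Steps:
$I = 521$
$U{\left(S \right)} = -3 + \frac{S^{2}}{2}$ ($U{\left(S \right)} = -3 + \frac{S S}{2} = -3 + \frac{S^{2}}{2}$)
$W{\left(Z \right)} = -18 + 3 Z^{2}$ ($W{\left(Z \right)} = \left(-3 + \frac{Z^{2}}{2}\right) \left(5 + \frac{Z + Z}{Z + Z}\right) = \left(-3 + \frac{Z^{2}}{2}\right) \left(5 + \frac{2 Z}{2 Z}\right) = \left(-3 + \frac{Z^{2}}{2}\right) \left(5 + 2 Z \frac{1}{2 Z}\right) = \left(-3 + \frac{Z^{2}}{2}\right) \left(5 + 1\right) = \left(-3 + \frac{Z^{2}}{2}\right) 6 = -18 + 3 Z^{2}$)
$W{\left(y \right)} I = \left(-18 + 3 \cdot 2^{2}\right) 521 = \left(-18 + 3 \cdot 4\right) 521 = \left(-18 + 12\right) 521 = \left(-6\right) 521 = -3126$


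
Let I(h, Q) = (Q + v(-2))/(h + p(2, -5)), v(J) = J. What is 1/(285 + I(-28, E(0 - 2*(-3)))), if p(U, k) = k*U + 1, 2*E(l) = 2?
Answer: 37/10546 ≈ 0.0035084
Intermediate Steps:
E(l) = 1 (E(l) = (½)*2 = 1)
p(U, k) = 1 + U*k (p(U, k) = U*k + 1 = 1 + U*k)
I(h, Q) = (-2 + Q)/(-9 + h) (I(h, Q) = (Q - 2)/(h + (1 + 2*(-5))) = (-2 + Q)/(h + (1 - 10)) = (-2 + Q)/(h - 9) = (-2 + Q)/(-9 + h))
1/(285 + I(-28, E(0 - 2*(-3)))) = 1/(285 + (-2 + 1)/(-9 - 28)) = 1/(285 - 1/(-37)) = 1/(285 - 1/37*(-1)) = 1/(285 + 1/37) = 1/(10546/37) = 37/10546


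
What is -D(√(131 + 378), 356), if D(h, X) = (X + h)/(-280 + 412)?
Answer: -89/33 - √509/132 ≈ -2.8679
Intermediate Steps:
D(h, X) = X/132 + h/132 (D(h, X) = (X + h)/132 = (X + h)*(1/132) = X/132 + h/132)
-D(√(131 + 378), 356) = -((1/132)*356 + √(131 + 378)/132) = -(89/33 + √509/132) = -89/33 - √509/132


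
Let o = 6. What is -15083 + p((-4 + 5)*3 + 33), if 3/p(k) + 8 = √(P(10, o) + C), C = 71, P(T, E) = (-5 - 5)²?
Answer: -1613857/107 + 9*√19/107 ≈ -15082.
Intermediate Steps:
P(T, E) = 100 (P(T, E) = (-10)² = 100)
p(k) = 3/(-8 + 3*√19) (p(k) = 3/(-8 + √(100 + 71)) = 3/(-8 + √171) = 3/(-8 + 3*√19))
-15083 + p((-4 + 5)*3 + 33) = -15083 + (24/107 + 9*√19/107) = -1613857/107 + 9*√19/107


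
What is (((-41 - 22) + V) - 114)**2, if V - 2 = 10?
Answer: 27225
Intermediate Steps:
V = 12 (V = 2 + 10 = 12)
(((-41 - 22) + V) - 114)**2 = (((-41 - 22) + 12) - 114)**2 = ((-63 + 12) - 114)**2 = (-51 - 114)**2 = (-165)**2 = 27225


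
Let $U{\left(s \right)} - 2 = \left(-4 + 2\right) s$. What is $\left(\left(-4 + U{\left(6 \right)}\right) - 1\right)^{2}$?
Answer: $225$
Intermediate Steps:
$U{\left(s \right)} = 2 - 2 s$ ($U{\left(s \right)} = 2 + \left(-4 + 2\right) s = 2 - 2 s$)
$\left(\left(-4 + U{\left(6 \right)}\right) - 1\right)^{2} = \left(\left(-4 + \left(2 - 12\right)\right) - 1\right)^{2} = \left(\left(-4 - 10\right) - 1\right)^{2} = \left(-14 - 1\right)^{2} = \left(-15\right)^{2} = 225$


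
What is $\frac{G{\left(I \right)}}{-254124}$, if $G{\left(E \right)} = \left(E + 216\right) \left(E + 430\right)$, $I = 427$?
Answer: $- \frac{551051}{254124} \approx -2.1684$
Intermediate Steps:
$G{\left(E \right)} = \left(216 + E\right) \left(430 + E\right)$
$\frac{G{\left(I \right)}}{-254124} = \frac{92880 + 427^{2} + 646 \cdot 427}{-254124} = \left(92880 + 182329 + 275842\right) \left(- \frac{1}{254124}\right) = 551051 \left(- \frac{1}{254124}\right) = - \frac{551051}{254124}$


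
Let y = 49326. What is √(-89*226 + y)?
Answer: 2*√7303 ≈ 170.92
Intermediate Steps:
√(-89*226 + y) = √(-89*226 + 49326) = √(-20114 + 49326) = √29212 = 2*√7303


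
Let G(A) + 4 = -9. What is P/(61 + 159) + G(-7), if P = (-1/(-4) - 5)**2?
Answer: -45399/3520 ≈ -12.897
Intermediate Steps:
G(A) = -13 (G(A) = -4 - 9 = -13)
P = 361/16 (P = (-1*(-1/4) - 5)**2 = (1/4 - 5)**2 = (-19/4)**2 = 361/16 ≈ 22.563)
P/(61 + 159) + G(-7) = 361/(16*(61 + 159)) - 13 = (361/16)/220 - 13 = (361/16)*(1/220) - 13 = 361/3520 - 13 = -45399/3520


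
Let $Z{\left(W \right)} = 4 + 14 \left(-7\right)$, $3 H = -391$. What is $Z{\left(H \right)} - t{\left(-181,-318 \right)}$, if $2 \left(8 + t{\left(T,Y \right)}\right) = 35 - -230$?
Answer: $- \frac{437}{2} \approx -218.5$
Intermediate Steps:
$H = - \frac{391}{3}$ ($H = \frac{1}{3} \left(-391\right) = - \frac{391}{3} \approx -130.33$)
$t{\left(T,Y \right)} = \frac{249}{2}$ ($t{\left(T,Y \right)} = -8 + \frac{35 - -230}{2} = -8 + \frac{35 + 230}{2} = -8 + \frac{1}{2} \cdot 265 = -8 + \frac{265}{2} = \frac{249}{2}$)
$Z{\left(W \right)} = -94$ ($Z{\left(W \right)} = 4 - 98 = -94$)
$Z{\left(H \right)} - t{\left(-181,-318 \right)} = -94 - \frac{249}{2} = - \frac{437}{2}$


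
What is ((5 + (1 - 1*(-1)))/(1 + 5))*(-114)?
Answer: -133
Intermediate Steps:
((5 + (1 - 1*(-1)))/(1 + 5))*(-114) = ((5 + (1 + 1))/6)*(-114) = ((5 + 2)*(⅙))*(-114) = (7*(⅙))*(-114) = (7/6)*(-114) = -133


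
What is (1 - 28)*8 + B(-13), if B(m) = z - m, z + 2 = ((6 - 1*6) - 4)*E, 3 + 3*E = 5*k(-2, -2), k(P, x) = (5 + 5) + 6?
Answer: -923/3 ≈ -307.67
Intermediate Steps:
k(P, x) = 16 (k(P, x) = 10 + 6 = 16)
E = 77/3 (E = -1 + (5*16)/3 = -1 + (⅓)*80 = -1 + 80/3 = 77/3 ≈ 25.667)
z = -314/3 (z = -2 + ((6 - 1*6) - 4)*(77/3) = -2 + ((6 - 6) - 4)*(77/3) = -2 + (0 - 4)*(77/3) = -2 - 4*77/3 = -2 - 308/3 = -314/3 ≈ -104.67)
B(m) = -314/3 - m
(1 - 28)*8 + B(-13) = (1 - 28)*8 + (-314/3 - 1*(-13)) = -27*8 + (-314/3 + 13) = -216 - 275/3 = -923/3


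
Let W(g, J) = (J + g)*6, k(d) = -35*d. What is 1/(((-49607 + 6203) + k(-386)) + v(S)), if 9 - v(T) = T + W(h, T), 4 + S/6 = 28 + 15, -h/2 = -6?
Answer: -1/31595 ≈ -3.1651e-5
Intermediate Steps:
h = 12 (h = -2*(-6) = 12)
S = 234 (S = -24 + 6*(28 + 15) = -24 + 6*43 = -24 + 258 = 234)
W(g, J) = 6*J + 6*g
v(T) = -63 - 7*T (v(T) = 9 - (T + (6*T + 6*12)) = 9 - (T + (6*T + 72)) = 9 - (T + (72 + 6*T)) = 9 - (72 + 7*T) = 9 + (-72 - 7*T) = -63 - 7*T)
1/(((-49607 + 6203) + k(-386)) + v(S)) = 1/(((-49607 + 6203) - 35*(-386)) + (-63 - 7*234)) = 1/((-43404 + 13510) + (-63 - 1638)) = 1/(-29894 - 1701) = 1/(-31595) = -1/31595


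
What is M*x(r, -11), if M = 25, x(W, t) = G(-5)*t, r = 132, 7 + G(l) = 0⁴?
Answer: 1925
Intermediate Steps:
G(l) = -7 (G(l) = -7 + 0⁴ = -7 + 0 = -7)
x(W, t) = -7*t
M*x(r, -11) = 25*(-7*(-11)) = 25*77 = 1925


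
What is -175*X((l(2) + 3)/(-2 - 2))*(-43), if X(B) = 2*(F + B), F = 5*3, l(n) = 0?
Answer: 428925/2 ≈ 2.1446e+5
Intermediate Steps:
F = 15
X(B) = 30 + 2*B (X(B) = 2*(15 + B) = 30 + 2*B)
-175*X((l(2) + 3)/(-2 - 2))*(-43) = -175*(30 + 2*((0 + 3)/(-2 - 2)))*(-43) = -175*(30 + 2*(3/(-4)))*(-43) = -175*(30 + 2*(3*(-¼)))*(-43) = -175*(30 + 2*(-¾))*(-43) = -175*(30 - 3/2)*(-43) = -175*57/2*(-43) = -9975/2*(-43) = 428925/2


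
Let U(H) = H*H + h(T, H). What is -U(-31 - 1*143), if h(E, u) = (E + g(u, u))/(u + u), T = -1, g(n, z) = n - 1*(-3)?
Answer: -2634055/87 ≈ -30277.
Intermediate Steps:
g(n, z) = 3 + n (g(n, z) = n + 3 = 3 + n)
h(E, u) = (3 + E + u)/(2*u) (h(E, u) = (E + (3 + u))/(u + u) = (3 + E + u)/((2*u)) = (3 + E + u)*(1/(2*u)) = (3 + E + u)/(2*u))
U(H) = H² + (2 + H)/(2*H) (U(H) = H*H + (3 - 1 + H)/(2*H) = H² + (2 + H)/(2*H))
-U(-31 - 1*143) = -(1 + (-31 - 1*143)³ + (-31 - 1*143)/2)/(-31 - 1*143) = -(1 + (-31 - 143)³ + (-31 - 143)/2)/(-31 - 143) = -(1 + (-174)³ + (½)*(-174))/(-174) = -(-1)*(1 - 5268024 - 87)/174 = -(-1)*(-5268110)/174 = -1*2634055/87 = -2634055/87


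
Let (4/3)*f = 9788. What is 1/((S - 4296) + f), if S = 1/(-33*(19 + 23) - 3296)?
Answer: 4682/14256689 ≈ 0.00032841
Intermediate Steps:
f = 7341 (f = (¾)*9788 = 7341)
S = -1/4682 (S = 1/(-33*42 - 3296) = 1/(-1386 - 3296) = 1/(-4682) = -1/4682 ≈ -0.00021358)
1/((S - 4296) + f) = 1/((-1/4682 - 4296) + 7341) = 1/(-20113873/4682 + 7341) = 1/(14256689/4682) = 4682/14256689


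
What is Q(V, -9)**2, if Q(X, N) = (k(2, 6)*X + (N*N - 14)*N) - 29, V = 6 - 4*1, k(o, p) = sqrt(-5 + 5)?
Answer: 399424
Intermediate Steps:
k(o, p) = 0 (k(o, p) = sqrt(0) = 0)
V = 2 (V = 6 - 4 = 2)
Q(X, N) = -29 + N*(-14 + N**2) (Q(X, N) = (0*X + (N*N - 14)*N) - 29 = (0 + (N**2 - 14)*N) - 29 = (0 + (-14 + N**2)*N) - 29 = (0 + N*(-14 + N**2)) - 29 = N*(-14 + N**2) - 29 = -29 + N*(-14 + N**2))
Q(V, -9)**2 = (-29 + (-9)**3 - 14*(-9))**2 = (-29 - 729 + 126)**2 = (-632)**2 = 399424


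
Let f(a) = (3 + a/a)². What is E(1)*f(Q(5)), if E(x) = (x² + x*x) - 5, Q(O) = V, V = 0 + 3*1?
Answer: -48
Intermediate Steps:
V = 3 (V = 0 + 3 = 3)
Q(O) = 3
E(x) = -5 + 2*x² (E(x) = (x² + x²) - 5 = 2*x² - 5 = -5 + 2*x²)
f(a) = 16 (f(a) = (3 + 1)² = 4² = 16)
E(1)*f(Q(5)) = (-5 + 2*1²)*16 = (-5 + 2*1)*16 = (-5 + 2)*16 = -3*16 = -48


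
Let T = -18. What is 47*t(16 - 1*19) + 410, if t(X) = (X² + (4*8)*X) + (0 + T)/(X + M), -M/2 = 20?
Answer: -157351/43 ≈ -3659.3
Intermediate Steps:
M = -40 (M = -2*20 = -40)
t(X) = X² - 18/(-40 + X) + 32*X (t(X) = (X² + (4*8)*X) + (0 - 18)/(X - 40) = (X² + 32*X) - 18/(-40 + X) = X² - 18/(-40 + X) + 32*X)
47*t(16 - 1*19) + 410 = 47*((-18 + (16 - 1*19)³ - 1280*(16 - 1*19) - 8*(16 - 1*19)²)/(-40 + (16 - 1*19))) + 410 = 47*((-18 + (16 - 19)³ - 1280*(16 - 19) - 8*(16 - 19)²)/(-40 + (16 - 19))) + 410 = 47*((-18 + (-3)³ - 1280*(-3) - 8*(-3)²)/(-40 - 3)) + 410 = 47*((-18 - 27 + 3840 - 8*9)/(-43)) + 410 = 47*(-(-18 - 27 + 3840 - 72)/43) + 410 = 47*(-1/43*3723) + 410 = 47*(-3723/43) + 410 = -174981/43 + 410 = -157351/43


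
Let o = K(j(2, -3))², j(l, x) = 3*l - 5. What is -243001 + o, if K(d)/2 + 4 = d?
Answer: -242965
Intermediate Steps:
j(l, x) = -5 + 3*l
K(d) = -8 + 2*d
o = 36 (o = (-8 + 2*(-5 + 3*2))² = (-8 + 2*(-5 + 6))² = (-8 + 2*1)² = (-8 + 2)² = (-6)² = 36)
-243001 + o = -243001 + 36 = -242965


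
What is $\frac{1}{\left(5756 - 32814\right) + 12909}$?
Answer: $- \frac{1}{14149} \approx -7.0676 \cdot 10^{-5}$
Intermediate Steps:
$\frac{1}{\left(5756 - 32814\right) + 12909} = \frac{1}{-27058 + 12909} = \frac{1}{-14149} = - \frac{1}{14149}$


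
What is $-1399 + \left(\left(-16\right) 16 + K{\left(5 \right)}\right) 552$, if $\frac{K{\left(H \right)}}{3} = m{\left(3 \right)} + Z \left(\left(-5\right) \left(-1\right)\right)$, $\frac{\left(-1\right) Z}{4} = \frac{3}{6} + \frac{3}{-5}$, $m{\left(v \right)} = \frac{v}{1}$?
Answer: $-134431$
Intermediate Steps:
$m{\left(v \right)} = v$ ($m{\left(v \right)} = v 1 = v$)
$Z = \frac{2}{5}$ ($Z = - 4 \left(\frac{3}{6} + \frac{3}{-5}\right) = - 4 \left(3 \cdot \frac{1}{6} + 3 \left(- \frac{1}{5}\right)\right) = - 4 \left(\frac{1}{2} - \frac{3}{5}\right) = \left(-4\right) \left(- \frac{1}{10}\right) = \frac{2}{5} \approx 0.4$)
$K{\left(H \right)} = 15$ ($K{\left(H \right)} = 3 \left(3 + \frac{2 \left(\left(-5\right) \left(-1\right)\right)}{5}\right) = 3 \left(3 + \frac{2}{5} \cdot 5\right) = 3 \left(3 + 2\right) = 3 \cdot 5 = 15$)
$-1399 + \left(\left(-16\right) 16 + K{\left(5 \right)}\right) 552 = -1399 + \left(\left(-16\right) 16 + 15\right) 552 = -1399 + \left(-256 + 15\right) 552 = -1399 - 133032 = -134431$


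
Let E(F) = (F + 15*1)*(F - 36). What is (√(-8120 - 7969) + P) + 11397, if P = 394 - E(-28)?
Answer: 10959 + I*√16089 ≈ 10959.0 + 126.84*I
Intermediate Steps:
E(F) = (-36 + F)*(15 + F) (E(F) = (F + 15)*(-36 + F) = (15 + F)*(-36 + F) = (-36 + F)*(15 + F))
P = -438 (P = 394 - (-540 + (-28)² - 21*(-28)) = 394 - (-540 + 784 + 588) = 394 - 1*832 = 394 - 832 = -438)
(√(-8120 - 7969) + P) + 11397 = (√(-8120 - 7969) - 438) + 11397 = (√(-16089) - 438) + 11397 = (I*√16089 - 438) + 11397 = (-438 + I*√16089) + 11397 = 10959 + I*√16089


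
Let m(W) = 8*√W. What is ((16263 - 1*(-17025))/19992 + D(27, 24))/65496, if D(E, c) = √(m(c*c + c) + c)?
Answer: 1387/54558168 + √(6 + 20*√6)/32748 ≈ 0.00025186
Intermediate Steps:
D(E, c) = √(c + 8*√(c + c²)) (D(E, c) = √(8*√(c*c + c) + c) = √(8*√(c² + c) + c) = √(8*√(c + c²) + c) = √(c + 8*√(c + c²)))
((16263 - 1*(-17025))/19992 + D(27, 24))/65496 = ((16263 - 1*(-17025))/19992 + √(24 + 8*√(24*(1 + 24))))/65496 = ((16263 + 17025)*(1/19992) + √(24 + 8*√(24*25)))*(1/65496) = (33288*(1/19992) + √(24 + 8*√600))*(1/65496) = (1387/833 + √(24 + 8*(10*√6)))*(1/65496) = (1387/833 + √(24 + 80*√6))*(1/65496) = 1387/54558168 + √(24 + 80*√6)/65496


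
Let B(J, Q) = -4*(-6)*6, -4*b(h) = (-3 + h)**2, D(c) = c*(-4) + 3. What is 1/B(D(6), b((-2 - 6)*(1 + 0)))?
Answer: 1/144 ≈ 0.0069444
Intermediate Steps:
D(c) = 3 - 4*c (D(c) = -4*c + 3 = 3 - 4*c)
b(h) = -(-3 + h)**2/4
B(J, Q) = 144 (B(J, Q) = 24*6 = 144)
1/B(D(6), b((-2 - 6)*(1 + 0))) = 1/144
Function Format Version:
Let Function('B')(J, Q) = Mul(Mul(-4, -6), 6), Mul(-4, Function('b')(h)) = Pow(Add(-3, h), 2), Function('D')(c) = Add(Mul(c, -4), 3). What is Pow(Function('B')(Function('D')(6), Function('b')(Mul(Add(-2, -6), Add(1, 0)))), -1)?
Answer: Rational(1, 144) ≈ 0.0069444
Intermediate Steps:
Function('D')(c) = Add(3, Mul(-4, c)) (Function('D')(c) = Add(Mul(-4, c), 3) = Add(3, Mul(-4, c)))
Function('b')(h) = Mul(Rational(-1, 4), Pow(Add(-3, h), 2))
Function('B')(J, Q) = 144 (Function('B')(J, Q) = Mul(24, 6) = 144)
Pow(Function('B')(Function('D')(6), Function('b')(Mul(Add(-2, -6), Add(1, 0)))), -1) = Pow(144, -1) = Rational(1, 144)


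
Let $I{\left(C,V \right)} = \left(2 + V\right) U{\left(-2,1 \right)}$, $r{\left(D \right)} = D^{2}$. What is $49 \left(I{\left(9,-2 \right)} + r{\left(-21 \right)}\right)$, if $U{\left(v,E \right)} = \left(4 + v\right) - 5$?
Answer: $21609$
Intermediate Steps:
$U{\left(v,E \right)} = -1 + v$
$I{\left(C,V \right)} = -6 - 3 V$ ($I{\left(C,V \right)} = \left(2 + V\right) \left(-1 - 2\right) = \left(2 + V\right) \left(-3\right) = -6 - 3 V$)
$49 \left(I{\left(9,-2 \right)} + r{\left(-21 \right)}\right) = 49 \left(\left(-6 - -6\right) + \left(-21\right)^{2}\right) = 49 \left(\left(-6 + 6\right) + 441\right) = 49 \left(0 + 441\right) = 49 \cdot 441 = 21609$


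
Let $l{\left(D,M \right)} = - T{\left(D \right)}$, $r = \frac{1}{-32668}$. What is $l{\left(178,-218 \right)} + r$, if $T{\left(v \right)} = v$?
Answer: $- \frac{5814905}{32668} \approx -178.0$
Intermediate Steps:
$r = - \frac{1}{32668} \approx -3.0611 \cdot 10^{-5}$
$l{\left(D,M \right)} = - D$
$l{\left(178,-218 \right)} + r = \left(-1\right) 178 - \frac{1}{32668} = -178 - \frac{1}{32668} = - \frac{5814905}{32668}$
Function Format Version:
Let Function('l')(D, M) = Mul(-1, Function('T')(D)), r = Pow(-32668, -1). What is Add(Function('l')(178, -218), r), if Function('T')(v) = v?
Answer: Rational(-5814905, 32668) ≈ -178.00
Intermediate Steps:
r = Rational(-1, 32668) ≈ -3.0611e-5
Function('l')(D, M) = Mul(-1, D)
Add(Function('l')(178, -218), r) = Add(Mul(-1, 178), Rational(-1, 32668)) = Add(-178, Rational(-1, 32668)) = Rational(-5814905, 32668)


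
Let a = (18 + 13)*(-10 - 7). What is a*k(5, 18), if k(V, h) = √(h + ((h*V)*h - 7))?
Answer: -527*√1631 ≈ -21283.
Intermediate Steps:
a = -527 (a = 31*(-17) = -527)
k(V, h) = √(-7 + h + V*h²) (k(V, h) = √(h + ((V*h)*h - 7)) = √(h + (V*h² - 7)) = √(h + (-7 + V*h²)) = √(-7 + h + V*h²))
a*k(5, 18) = -527*√(-7 + 18 + 5*18²) = -527*√(-7 + 18 + 5*324) = -527*√(-7 + 18 + 1620) = -527*√1631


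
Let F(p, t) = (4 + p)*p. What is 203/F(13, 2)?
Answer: 203/221 ≈ 0.91855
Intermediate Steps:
F(p, t) = p*(4 + p)
203/F(13, 2) = 203/((13*(4 + 13))) = 203/((13*17)) = 203/221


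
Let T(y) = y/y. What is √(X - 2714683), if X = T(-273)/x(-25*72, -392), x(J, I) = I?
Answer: I*√2128311474/28 ≈ 1647.6*I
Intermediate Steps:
T(y) = 1
X = -1/392 (X = 1/(-392) = 1*(-1/392) = -1/392 ≈ -0.0025510)
√(X - 2714683) = √(-1/392 - 2714683) = √(-1064155737/392) = I*√2128311474/28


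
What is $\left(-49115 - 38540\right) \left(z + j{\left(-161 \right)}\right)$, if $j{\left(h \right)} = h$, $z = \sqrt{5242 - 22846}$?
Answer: $14112455 - 525930 i \sqrt{489} \approx 1.4112 \cdot 10^{7} - 1.163 \cdot 10^{7} i$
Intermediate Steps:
$z = 6 i \sqrt{489}$ ($z = \sqrt{-17604} = 6 i \sqrt{489} \approx 132.68 i$)
$\left(-49115 - 38540\right) \left(z + j{\left(-161 \right)}\right) = \left(-49115 - 38540\right) \left(6 i \sqrt{489} - 161\right) = - 87655 \left(-161 + 6 i \sqrt{489}\right) = 14112455 - 525930 i \sqrt{489}$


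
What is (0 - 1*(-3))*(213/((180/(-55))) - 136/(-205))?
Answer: -158473/820 ≈ -193.26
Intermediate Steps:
(0 - 1*(-3))*(213/((180/(-55))) - 136/(-205)) = (0 + 3)*(213/((180*(-1/55))) - 136*(-1/205)) = 3*(213/(-36/11) + 136/205) = 3*(213*(-11/36) + 136/205) = 3*(-781/12 + 136/205) = 3*(-158473/2460) = -158473/820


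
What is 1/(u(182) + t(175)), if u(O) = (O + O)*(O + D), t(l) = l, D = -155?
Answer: 1/10003 ≈ 9.9970e-5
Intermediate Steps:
u(O) = 2*O*(-155 + O) (u(O) = (O + O)*(O - 155) = (2*O)*(-155 + O) = 2*O*(-155 + O))
1/(u(182) + t(175)) = 1/(2*182*(-155 + 182) + 175) = 1/(2*182*27 + 175) = 1/(9828 + 175) = 1/10003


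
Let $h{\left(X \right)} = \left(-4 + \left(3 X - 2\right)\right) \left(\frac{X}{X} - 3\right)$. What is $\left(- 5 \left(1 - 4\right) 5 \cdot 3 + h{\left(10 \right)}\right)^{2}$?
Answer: $31329$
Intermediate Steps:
$h{\left(X \right)} = 12 - 6 X$ ($h{\left(X \right)} = \left(-4 + \left(-2 + 3 X\right)\right) \left(1 - 3\right) = \left(-6 + 3 X\right) \left(1 - 3\right) = \left(-6 + 3 X\right) \left(-2\right) = 12 - 6 X$)
$\left(- 5 \left(1 - 4\right) 5 \cdot 3 + h{\left(10 \right)}\right)^{2} = \left(- 5 \left(1 - 4\right) 5 \cdot 3 + \left(12 - 60\right)\right)^{2} = \left(\left(-5\right) \left(-3\right) 5 \cdot 3 + \left(12 - 60\right)\right)^{2} = \left(15 \cdot 5 \cdot 3 - 48\right)^{2} = \left(75 \cdot 3 - 48\right)^{2} = \left(225 - 48\right)^{2} = 177^{2} = 31329$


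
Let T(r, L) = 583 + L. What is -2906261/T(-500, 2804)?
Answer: -2906261/3387 ≈ -858.06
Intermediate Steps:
-2906261/T(-500, 2804) = -2906261/(583 + 2804) = -2906261/3387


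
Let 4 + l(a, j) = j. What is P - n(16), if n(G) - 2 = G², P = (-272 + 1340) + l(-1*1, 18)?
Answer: 824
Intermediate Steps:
l(a, j) = -4 + j
P = 1082 (P = (-272 + 1340) + (-4 + 18) = 1068 + 14 = 1082)
n(G) = 2 + G²
P - n(16) = 1082 - (2 + 16²) = 1082 - (2 + 256) = 1082 - 1*258 = 1082 - 258 = 824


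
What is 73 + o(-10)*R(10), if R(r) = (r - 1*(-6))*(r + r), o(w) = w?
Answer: -3127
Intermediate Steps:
R(r) = 2*r*(6 + r) (R(r) = (r + 6)*(2*r) = (6 + r)*(2*r) = 2*r*(6 + r))
73 + o(-10)*R(10) = 73 - 20*10*(6 + 10) = 73 - 20*10*16 = 73 - 10*320 = 73 - 3200 = -3127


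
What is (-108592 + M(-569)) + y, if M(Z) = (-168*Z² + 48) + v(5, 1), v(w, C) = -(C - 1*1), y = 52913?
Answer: -54447479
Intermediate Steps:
v(w, C) = 1 - C (v(w, C) = -(C - 1) = -(-1 + C) = 1 - C)
M(Z) = 48 - 168*Z² (M(Z) = (-168*Z² + 48) + (1 - 1*1) = (48 - 168*Z²) + (1 - 1) = (48 - 168*Z²) + 0 = 48 - 168*Z²)
(-108592 + M(-569)) + y = (-108592 + (48 - 168*(-569)²)) + 52913 = (-108592 + (48 - 168*323761)) + 52913 = (-108592 + (48 - 54391848)) + 52913 = (-108592 - 54391800) + 52913 = -54500392 + 52913 = -54447479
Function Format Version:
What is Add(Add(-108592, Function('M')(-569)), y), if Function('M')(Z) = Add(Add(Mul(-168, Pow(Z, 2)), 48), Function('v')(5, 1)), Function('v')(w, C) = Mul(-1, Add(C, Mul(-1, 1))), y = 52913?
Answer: -54447479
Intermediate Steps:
Function('v')(w, C) = Add(1, Mul(-1, C)) (Function('v')(w, C) = Mul(-1, Add(C, -1)) = Mul(-1, Add(-1, C)) = Add(1, Mul(-1, C)))
Function('M')(Z) = Add(48, Mul(-168, Pow(Z, 2))) (Function('M')(Z) = Add(Add(Mul(-168, Pow(Z, 2)), 48), Add(1, Mul(-1, 1))) = Add(Add(48, Mul(-168, Pow(Z, 2))), Add(1, -1)) = Add(Add(48, Mul(-168, Pow(Z, 2))), 0) = Add(48, Mul(-168, Pow(Z, 2))))
Add(Add(-108592, Function('M')(-569)), y) = Add(Add(-108592, Add(48, Mul(-168, Pow(-569, 2)))), 52913) = Add(Add(-108592, Add(48, Mul(-168, 323761))), 52913) = Add(Add(-108592, Add(48, -54391848)), 52913) = Add(Add(-108592, -54391800), 52913) = Add(-54500392, 52913) = -54447479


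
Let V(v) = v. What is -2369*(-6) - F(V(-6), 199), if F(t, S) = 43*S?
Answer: 5657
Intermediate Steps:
-2369*(-6) - F(V(-6), 199) = -2369*(-6) - 43*199 = 14214 - 1*8557 = 14214 - 8557 = 5657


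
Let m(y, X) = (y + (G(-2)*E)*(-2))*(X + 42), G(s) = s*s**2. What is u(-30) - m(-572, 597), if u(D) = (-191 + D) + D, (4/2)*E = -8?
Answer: 406153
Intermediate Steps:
E = -4 (E = (1/2)*(-8) = -4)
u(D) = -191 + 2*D
G(s) = s**3
m(y, X) = (-64 + y)*(42 + X) (m(y, X) = (y + ((-2)**3*(-4))*(-2))*(X + 42) = (y - 8*(-4)*(-2))*(42 + X) = (y + 32*(-2))*(42 + X) = (y - 64)*(42 + X) = (-64 + y)*(42 + X))
u(-30) - m(-572, 597) = (-191 + 2*(-30)) - (-2688 - 64*597 + 42*(-572) + 597*(-572)) = (-191 - 60) - (-2688 - 38208 - 24024 - 341484) = -251 - 1*(-406404) = -251 + 406404 = 406153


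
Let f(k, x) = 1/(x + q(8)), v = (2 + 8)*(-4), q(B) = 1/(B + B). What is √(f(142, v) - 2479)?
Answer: I*√112470887/213 ≈ 49.79*I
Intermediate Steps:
q(B) = 1/(2*B)
v = -40 (v = 10*(-4) = -40)
f(k, x) = 1/(1/16 + x) (f(k, x) = 1/(x + (½)/8) = 1/(x + (½)*(⅛)) = 1/(x + 1/16) = 1/(1/16 + x))
√(f(142, v) - 2479) = √(16/(1 + 16*(-40)) - 2479) = √(16/(1 - 640) - 2479) = √(16/(-639) - 2479) = √(16*(-1/639) - 2479) = √(-16/639 - 2479) = √(-1584097/639) = I*√112470887/213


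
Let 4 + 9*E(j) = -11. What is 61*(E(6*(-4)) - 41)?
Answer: -7808/3 ≈ -2602.7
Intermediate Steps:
E(j) = -5/3 (E(j) = -4/9 + (⅑)*(-11) = -4/9 - 11/9 = -5/3)
61*(E(6*(-4)) - 41) = 61*(-5/3 - 41) = 61*(-128/3) = -7808/3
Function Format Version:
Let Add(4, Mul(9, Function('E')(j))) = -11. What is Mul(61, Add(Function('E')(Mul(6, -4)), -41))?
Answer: Rational(-7808, 3) ≈ -2602.7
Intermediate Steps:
Function('E')(j) = Rational(-5, 3) (Function('E')(j) = Add(Rational(-4, 9), Mul(Rational(1, 9), -11)) = Add(Rational(-4, 9), Rational(-11, 9)) = Rational(-5, 3))
Mul(61, Add(Function('E')(Mul(6, -4)), -41)) = Mul(61, Add(Rational(-5, 3), -41)) = Mul(61, Rational(-128, 3)) = Rational(-7808, 3)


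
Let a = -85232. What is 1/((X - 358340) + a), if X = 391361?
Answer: -1/52211 ≈ -1.9153e-5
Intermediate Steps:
1/((X - 358340) + a) = 1/((391361 - 358340) - 85232) = 1/(33021 - 85232) = 1/(-52211) = -1/52211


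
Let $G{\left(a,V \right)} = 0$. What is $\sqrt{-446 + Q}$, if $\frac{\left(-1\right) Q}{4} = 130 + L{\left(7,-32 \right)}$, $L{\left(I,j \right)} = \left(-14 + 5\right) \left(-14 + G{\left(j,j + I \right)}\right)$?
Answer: $7 i \sqrt{30} \approx 38.341 i$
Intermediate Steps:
$L{\left(I,j \right)} = 126$ ($L{\left(I,j \right)} = \left(-14 + 5\right) \left(-14 + 0\right) = \left(-9\right) \left(-14\right) = 126$)
$Q = -1024$ ($Q = - 4 \left(130 + 126\right) = \left(-4\right) 256 = -1024$)
$\sqrt{-446 + Q} = \sqrt{-446 - 1024} = \sqrt{-1470} = 7 i \sqrt{30}$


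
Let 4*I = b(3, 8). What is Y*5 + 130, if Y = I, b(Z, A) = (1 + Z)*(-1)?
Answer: 125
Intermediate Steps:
b(Z, A) = -1 - Z
I = -1 (I = (-1 - 1*3)/4 = (-1 - 3)/4 = (1/4)*(-4) = -1)
Y = -1
Y*5 + 130 = -1*5 + 130 = -5 + 130 = 125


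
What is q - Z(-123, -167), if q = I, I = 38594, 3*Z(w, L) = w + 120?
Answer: 38595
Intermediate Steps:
Z(w, L) = 40 + w/3 (Z(w, L) = (w + 120)/3 = (120 + w)/3 = 40 + w/3)
q = 38594
q - Z(-123, -167) = 38594 - (40 + (⅓)*(-123)) = 38594 - (40 - 41) = 38594 - 1*(-1) = 38594 + 1 = 38595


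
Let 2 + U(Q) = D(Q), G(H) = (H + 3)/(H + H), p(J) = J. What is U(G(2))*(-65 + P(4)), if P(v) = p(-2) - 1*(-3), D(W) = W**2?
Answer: 28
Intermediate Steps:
G(H) = (3 + H)/(2*H) (G(H) = (3 + H)/((2*H)) = (3 + H)*(1/(2*H)) = (3 + H)/(2*H))
U(Q) = -2 + Q**2
P(v) = 1 (P(v) = -2 - 1*(-3) = -2 + 3 = 1)
U(G(2))*(-65 + P(4)) = (-2 + ((1/2)*(3 + 2)/2)**2)*(-65 + 1) = (-2 + ((1/2)*(1/2)*5)**2)*(-64) = (-2 + (5/4)**2)*(-64) = (-2 + 25/16)*(-64) = -7/16*(-64) = 28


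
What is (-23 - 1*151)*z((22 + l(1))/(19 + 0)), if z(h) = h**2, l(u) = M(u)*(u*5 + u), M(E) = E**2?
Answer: -136416/361 ≈ -377.88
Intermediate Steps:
l(u) = 6*u**3 (l(u) = u**2*(u*5 + u) = u**2*(5*u + u) = u**2*(6*u) = 6*u**3)
(-23 - 1*151)*z((22 + l(1))/(19 + 0)) = (-23 - 1*151)*((22 + 6*1**3)/(19 + 0))**2 = (-23 - 151)*((22 + 6*1)/19)**2 = -174*(22 + 6)**2/361 = -174*(28*(1/19))**2 = -174*(28/19)**2 = -174*784/361 = -136416/361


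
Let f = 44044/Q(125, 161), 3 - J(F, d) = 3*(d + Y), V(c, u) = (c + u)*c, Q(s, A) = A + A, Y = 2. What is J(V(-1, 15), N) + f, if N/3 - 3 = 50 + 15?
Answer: -10999/23 ≈ -478.22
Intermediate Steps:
Q(s, A) = 2*A
V(c, u) = c*(c + u)
N = 204 (N = 9 + 3*(50 + 15) = 9 + 3*65 = 9 + 195 = 204)
J(F, d) = -3 - 3*d (J(F, d) = 3 - 3*(d + 2) = 3 - 3*(2 + d) = 3 - (6 + 3*d) = 3 + (-6 - 3*d) = -3 - 3*d)
f = 3146/23 (f = 44044/((2*161)) = 44044/322 = 44044*(1/322) = 3146/23 ≈ 136.78)
J(V(-1, 15), N) + f = (-3 - 3*204) + 3146/23 = (-3 - 612) + 3146/23 = -615 + 3146/23 = -10999/23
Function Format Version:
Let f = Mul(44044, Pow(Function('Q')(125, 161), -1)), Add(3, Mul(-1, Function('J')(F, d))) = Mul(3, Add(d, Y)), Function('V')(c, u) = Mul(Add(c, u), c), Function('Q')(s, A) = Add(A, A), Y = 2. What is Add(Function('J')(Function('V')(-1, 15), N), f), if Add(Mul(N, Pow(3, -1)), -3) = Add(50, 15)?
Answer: Rational(-10999, 23) ≈ -478.22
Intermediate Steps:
Function('Q')(s, A) = Mul(2, A)
Function('V')(c, u) = Mul(c, Add(c, u))
N = 204 (N = Add(9, Mul(3, Add(50, 15))) = Add(9, Mul(3, 65)) = Add(9, 195) = 204)
Function('J')(F, d) = Add(-3, Mul(-3, d)) (Function('J')(F, d) = Add(3, Mul(-1, Mul(3, Add(d, 2)))) = Add(3, Mul(-1, Mul(3, Add(2, d)))) = Add(3, Mul(-1, Add(6, Mul(3, d)))) = Add(3, Add(-6, Mul(-3, d))) = Add(-3, Mul(-3, d)))
f = Rational(3146, 23) (f = Mul(44044, Pow(Mul(2, 161), -1)) = Mul(44044, Pow(322, -1)) = Mul(44044, Rational(1, 322)) = Rational(3146, 23) ≈ 136.78)
Add(Function('J')(Function('V')(-1, 15), N), f) = Add(Add(-3, Mul(-3, 204)), Rational(3146, 23)) = Add(Add(-3, -612), Rational(3146, 23)) = Add(-615, Rational(3146, 23)) = Rational(-10999, 23)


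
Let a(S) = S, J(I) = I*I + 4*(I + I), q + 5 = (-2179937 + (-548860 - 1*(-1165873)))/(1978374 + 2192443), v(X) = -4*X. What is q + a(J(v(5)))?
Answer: 978579071/4170817 ≈ 234.63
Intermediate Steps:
q = -22417009/4170817 (q = -5 + (-2179937 + (-548860 - 1*(-1165873)))/(1978374 + 2192443) = -5 + (-2179937 + (-548860 + 1165873))/4170817 = -5 + (-2179937 + 617013)*(1/4170817) = -5 - 1562924*1/4170817 = -5 - 1562924/4170817 = -22417009/4170817 ≈ -5.3747)
J(I) = I**2 + 8*I (J(I) = I**2 + 4*(2*I) = I**2 + 8*I)
q + a(J(v(5))) = -22417009/4170817 + (-4*5)*(8 - 4*5) = -22417009/4170817 - 20*(8 - 20) = -22417009/4170817 - 20*(-12) = -22417009/4170817 + 240 = 978579071/4170817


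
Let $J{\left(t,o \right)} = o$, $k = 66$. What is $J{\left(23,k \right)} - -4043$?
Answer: $4109$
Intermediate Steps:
$J{\left(23,k \right)} - -4043 = 66 - -4043 = 66 + 4043 = 4109$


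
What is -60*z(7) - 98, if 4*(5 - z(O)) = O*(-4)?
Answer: -818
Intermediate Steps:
z(O) = 5 + O (z(O) = 5 - O*(-4)/4 = 5 - (-1)*O = 5 + O)
-60*z(7) - 98 = -60*(5 + 7) - 98 = -60*12 - 98 = -720 - 98 = -818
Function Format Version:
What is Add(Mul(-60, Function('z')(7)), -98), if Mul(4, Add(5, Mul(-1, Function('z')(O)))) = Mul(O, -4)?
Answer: -818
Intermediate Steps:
Function('z')(O) = Add(5, O) (Function('z')(O) = Add(5, Mul(Rational(-1, 4), Mul(O, -4))) = Add(5, Mul(Rational(-1, 4), Mul(-4, O))) = Add(5, O))
Add(Mul(-60, Function('z')(7)), -98) = Add(Mul(-60, Add(5, 7)), -98) = Add(Mul(-60, 12), -98) = Add(-720, -98) = -818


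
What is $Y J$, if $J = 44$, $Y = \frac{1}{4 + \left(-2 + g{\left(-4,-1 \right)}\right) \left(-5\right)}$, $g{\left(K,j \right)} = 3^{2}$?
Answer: $- \frac{44}{31} \approx -1.4194$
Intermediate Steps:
$g{\left(K,j \right)} = 9$
$Y = - \frac{1}{31}$ ($Y = \frac{1}{4 + \left(-2 + 9\right) \left(-5\right)} = \frac{1}{4 + 7 \left(-5\right)} = \frac{1}{4 - 35} = \frac{1}{-31} = - \frac{1}{31} \approx -0.032258$)
$Y J = \left(- \frac{1}{31}\right) 44 = - \frac{44}{31}$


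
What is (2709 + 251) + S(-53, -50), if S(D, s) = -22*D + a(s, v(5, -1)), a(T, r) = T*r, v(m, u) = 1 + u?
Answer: 4126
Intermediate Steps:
S(D, s) = -22*D (S(D, s) = -22*D + s*(1 - 1) = -22*D + s*0 = -22*D + 0 = -22*D)
(2709 + 251) + S(-53, -50) = (2709 + 251) - 22*(-53) = 2960 + 1166 = 4126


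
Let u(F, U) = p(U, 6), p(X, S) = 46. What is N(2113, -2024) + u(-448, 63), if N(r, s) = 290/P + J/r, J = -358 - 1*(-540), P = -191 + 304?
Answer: 11616710/238769 ≈ 48.653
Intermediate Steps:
P = 113
J = 182 (J = -358 + 540 = 182)
u(F, U) = 46
N(r, s) = 290/113 + 182/r
N(2113, -2024) + u(-448, 63) = (290/113 + 182/2113) + 46 = 633336/238769 + 46 = 11616710/238769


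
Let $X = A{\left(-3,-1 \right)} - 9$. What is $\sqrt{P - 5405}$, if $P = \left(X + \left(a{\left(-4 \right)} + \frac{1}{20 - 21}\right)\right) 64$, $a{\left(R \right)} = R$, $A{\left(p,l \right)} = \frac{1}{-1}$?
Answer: $i \sqrt{6365} \approx 79.781 i$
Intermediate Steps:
$A{\left(p,l \right)} = -1$
$X = -10$ ($X = -1 - 9 = -10$)
$P = -960$ ($P = \left(-10 - \left(4 - \frac{1}{20 - 21}\right)\right) 64 = \left(-10 - \left(4 - \frac{1}{-1}\right)\right) 64 = \left(-10 - 5\right) 64 = \left(-15\right) 64 = -960$)
$\sqrt{P - 5405} = \sqrt{-960 - 5405} = \sqrt{-6365} = i \sqrt{6365}$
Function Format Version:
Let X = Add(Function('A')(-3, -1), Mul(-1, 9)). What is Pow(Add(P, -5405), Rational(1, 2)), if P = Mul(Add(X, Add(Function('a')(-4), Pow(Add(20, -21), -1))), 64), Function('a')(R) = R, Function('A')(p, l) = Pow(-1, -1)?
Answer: Mul(I, Pow(6365, Rational(1, 2))) ≈ Mul(79.781, I)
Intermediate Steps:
Function('A')(p, l) = -1
X = -10 (X = Add(-1, Mul(-1, 9)) = Add(-1, -9) = -10)
P = -960 (P = Mul(Add(-10, Add(-4, Pow(Add(20, -21), -1))), 64) = Mul(Add(-10, Add(-4, Pow(-1, -1))), 64) = Mul(Add(-10, Add(-4, -1)), 64) = Mul(Add(-10, -5), 64) = Mul(-15, 64) = -960)
Pow(Add(P, -5405), Rational(1, 2)) = Pow(Add(-960, -5405), Rational(1, 2)) = Pow(-6365, Rational(1, 2)) = Mul(I, Pow(6365, Rational(1, 2)))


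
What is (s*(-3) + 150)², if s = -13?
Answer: 35721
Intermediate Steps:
(s*(-3) + 150)² = (-13*(-3) + 150)² = (39 + 150)² = 189² = 35721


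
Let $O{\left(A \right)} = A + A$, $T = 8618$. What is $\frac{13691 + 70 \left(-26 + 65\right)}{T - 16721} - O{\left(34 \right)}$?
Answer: $- \frac{567425}{8103} \approx -70.026$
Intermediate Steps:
$O{\left(A \right)} = 2 A$
$\frac{13691 + 70 \left(-26 + 65\right)}{T - 16721} - O{\left(34 \right)} = \frac{13691 + 70 \left(-26 + 65\right)}{8618 - 16721} - 2 \cdot 34 = \frac{13691 + 70 \cdot 39}{-8103} - 68 = \left(13691 + 2730\right) \left(- \frac{1}{8103}\right) - 68 = 16421 \left(- \frac{1}{8103}\right) - 68 = - \frac{16421}{8103} - 68 = - \frac{567425}{8103}$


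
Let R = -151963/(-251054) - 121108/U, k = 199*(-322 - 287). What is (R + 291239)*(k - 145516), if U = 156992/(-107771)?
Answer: -491924479725469878955/4926683696 ≈ -9.9849e+10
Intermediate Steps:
U = -156992/107771 (U = 156992*(-1/107771) = -156992/107771 ≈ -1.4567)
k = -121191 (k = 199*(-609) = -121191)
R = 409595394809721/4926683696 (R = -151963/(-251054) - 121108/(-156992/107771) = -151963*(-1/251054) - 121108*(-107771/156992) = 151963/251054 + 3262982567/39248 = 409595394809721/4926683696 ≈ 83138.)
(R + 291239)*(k - 145516) = (409595394809721/4926683696 + 291239)*(-121191 - 145516) = (1844437827749065/4926683696)*(-266707) = -491924479725469878955/4926683696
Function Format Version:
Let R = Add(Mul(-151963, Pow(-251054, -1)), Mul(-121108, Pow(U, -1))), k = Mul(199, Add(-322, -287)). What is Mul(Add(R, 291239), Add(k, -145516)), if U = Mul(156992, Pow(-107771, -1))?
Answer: Rational(-491924479725469878955, 4926683696) ≈ -9.9849e+10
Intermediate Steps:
U = Rational(-156992, 107771) (U = Mul(156992, Rational(-1, 107771)) = Rational(-156992, 107771) ≈ -1.4567)
k = -121191 (k = Mul(199, -609) = -121191)
R = Rational(409595394809721, 4926683696) (R = Add(Mul(-151963, Pow(-251054, -1)), Mul(-121108, Pow(Rational(-156992, 107771), -1))) = Add(Mul(-151963, Rational(-1, 251054)), Mul(-121108, Rational(-107771, 156992))) = Add(Rational(151963, 251054), Rational(3262982567, 39248)) = Rational(409595394809721, 4926683696) ≈ 83138.)
Mul(Add(R, 291239), Add(k, -145516)) = Mul(Add(Rational(409595394809721, 4926683696), 291239), Add(-121191, -145516)) = Mul(Rational(1844437827749065, 4926683696), -266707) = Rational(-491924479725469878955, 4926683696)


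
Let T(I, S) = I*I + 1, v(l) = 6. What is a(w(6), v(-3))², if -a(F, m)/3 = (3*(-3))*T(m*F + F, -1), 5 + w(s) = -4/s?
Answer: 1807100100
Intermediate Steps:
w(s) = -5 - 4/s
T(I, S) = 1 + I² (T(I, S) = I² + 1 = 1 + I²)
a(F, m) = 27 + 27*(F + F*m)² (a(F, m) = -3*3*(-3)*(1 + (m*F + F)²) = -(-27)*(1 + (F*m + F)²) = -(-27)*(1 + (F + F*m)²) = -3*(-9 - 9*(F + F*m)²) = 27 + 27*(F + F*m)²)
a(w(6), v(-3))² = (27 + 27*(-5 - 4/6)²*(1 + 6)²)² = (27 + 27*(-5 - 4*⅙)²*7²)² = (27 + 27*(-5 - ⅔)²*49)² = (27 + 27*(-17/3)²*49)² = (27 + 27*(289/9)*49)² = (27 + 42483)² = 42510² = 1807100100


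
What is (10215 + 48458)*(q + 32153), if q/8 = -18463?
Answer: -6779723823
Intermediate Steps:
q = -147704 (q = 8*(-18463) = -147704)
(10215 + 48458)*(q + 32153) = (10215 + 48458)*(-147704 + 32153) = 58673*(-115551) = -6779723823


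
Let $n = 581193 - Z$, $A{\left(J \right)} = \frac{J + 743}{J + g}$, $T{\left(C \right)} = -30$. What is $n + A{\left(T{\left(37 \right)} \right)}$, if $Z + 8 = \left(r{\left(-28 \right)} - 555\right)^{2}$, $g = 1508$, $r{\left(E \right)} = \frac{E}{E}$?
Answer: $\frac{405393943}{1478} \approx 2.7429 \cdot 10^{5}$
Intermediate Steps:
$r{\left(E \right)} = 1$
$Z = 306908$ ($Z = -8 + \left(1 - 555\right)^{2} = -8 + \left(-554\right)^{2} = -8 + 306916 = 306908$)
$A{\left(J \right)} = \frac{743 + J}{1508 + J}$ ($A{\left(J \right)} = \frac{J + 743}{J + 1508} = \frac{743 + J}{1508 + J}$)
$n = 274285$ ($n = 581193 - 306908 = 274285$)
$n + A{\left(T{\left(37 \right)} \right)} = 274285 + \frac{743 - 30}{1508 - 30} = 274285 + \frac{1}{1478} \cdot 713 = 274285 + \frac{713}{1478} = \frac{405393943}{1478}$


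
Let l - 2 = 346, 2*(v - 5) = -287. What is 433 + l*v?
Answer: -47765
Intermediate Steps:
v = -277/2 (v = 5 + (½)*(-287) = 5 - 287/2 = -277/2 ≈ -138.50)
l = 348 (l = 2 + 346 = 348)
433 + l*v = 433 + 348*(-277/2) = 433 - 48198 = -47765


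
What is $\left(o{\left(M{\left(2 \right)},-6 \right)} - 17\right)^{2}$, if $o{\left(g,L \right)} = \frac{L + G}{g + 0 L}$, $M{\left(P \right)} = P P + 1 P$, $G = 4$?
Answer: $\frac{2704}{9} \approx 300.44$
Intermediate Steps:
$M{\left(P \right)} = P + P^{2}$ ($M{\left(P \right)} = P^{2} + P = P + P^{2}$)
$o{\left(g,L \right)} = \frac{4 + L}{g}$ ($o{\left(g,L \right)} = \frac{L + 4}{g + 0 L} = \frac{4 + L}{g + 0} = \frac{4 + L}{g}$)
$\left(o{\left(M{\left(2 \right)},-6 \right)} - 17\right)^{2} = \left(\frac{4 - 6}{2 \left(1 + 2\right)} - 17\right)^{2} = \left(\frac{1}{2 \cdot 3} \left(-2\right) - 17\right)^{2} = \left(\frac{1}{6} \left(-2\right) - 17\right)^{2} = \left(- \frac{1}{3} - 17\right)^{2} = \left(- \frac{52}{3}\right)^{2} = \frac{2704}{9}$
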